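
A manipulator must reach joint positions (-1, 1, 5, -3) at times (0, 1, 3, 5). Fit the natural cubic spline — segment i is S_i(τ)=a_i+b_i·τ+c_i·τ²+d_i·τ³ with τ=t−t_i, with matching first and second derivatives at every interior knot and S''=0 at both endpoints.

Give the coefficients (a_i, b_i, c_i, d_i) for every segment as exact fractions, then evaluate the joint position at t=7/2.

  seg 0: a=-1 b=19/11 c=0 d=3/11
  seg 1: a=1 b=28/11 c=9/11 d=-6/11
  seg 2: a=5 b=-8/11 c=-27/11 d=9/22
S(7/2) = 717/176

Δ: Δ0=2, Δ1=2, Δ2=-4
row 1: diag=6, rhs=0; c'=1/3, d'=0
row 2: denom=8−2·1/3=22/3; d'=(-36−2·0)/(22/3)=-54/11
back: M2=-54/11
back: M1=0−1/3·-54/11=18/11
M: M0=0, M1=18/11, M2=-54/11, M3=0
seg 0: a=-1, c=M0/2=0, d=(M1−M0)/(6·1)=3/11, b=Δ0−h0·(2M0+M1)/6=19/11
seg 1: a=1, c=M1/2=9/11, d=(M2−M1)/(6·2)=-6/11, b=Δ1−h1·(2M1+M2)/6=28/11
seg 2: a=5, c=M2/2=-27/11, d=(M3−M2)/(6·2)=9/22, b=Δ2−h2·(2M2+M3)/6=-8/11
t_q=7/2 → seg 2, τ=1/2; S=5+-8/11·τ+-27/11·τ²+9/22·τ³=717/176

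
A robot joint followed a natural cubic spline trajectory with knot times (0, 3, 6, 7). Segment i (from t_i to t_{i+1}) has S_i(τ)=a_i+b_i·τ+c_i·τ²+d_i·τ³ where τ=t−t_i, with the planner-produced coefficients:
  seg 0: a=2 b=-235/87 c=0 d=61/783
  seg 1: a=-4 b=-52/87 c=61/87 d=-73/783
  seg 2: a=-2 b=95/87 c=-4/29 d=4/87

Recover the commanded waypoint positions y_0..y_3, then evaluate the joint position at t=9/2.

y_0 = S_0(0) = a_0 = 2
y_1 = S_1(0) = a_1 = -4
y_2 = S_2(0) = a_2 = -2
y_3 = S_2(1) = -1
t_q=9/2 is in segment 1 (τ=3/2); S_1(τ)=-843/232

y_0=2 y_1=-4 y_2=-2 y_3=-1
S(9/2) = -843/232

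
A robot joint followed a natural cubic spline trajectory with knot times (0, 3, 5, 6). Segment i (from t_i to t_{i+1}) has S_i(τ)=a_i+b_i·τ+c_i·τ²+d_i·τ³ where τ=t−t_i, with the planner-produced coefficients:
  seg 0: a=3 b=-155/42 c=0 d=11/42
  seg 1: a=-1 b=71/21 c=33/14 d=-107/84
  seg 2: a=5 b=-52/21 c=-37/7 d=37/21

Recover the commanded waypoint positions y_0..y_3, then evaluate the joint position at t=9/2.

y_0 = S_0(0) = a_0 = 3
y_1 = S_1(0) = a_1 = -1
y_2 = S_2(0) = a_2 = 5
y_3 = S_2(1) = -1
t_q=9/2 is in segment 1 (τ=3/2); S_1(τ)=1137/224

y_0=3 y_1=-1 y_2=5 y_3=-1
S(9/2) = 1137/224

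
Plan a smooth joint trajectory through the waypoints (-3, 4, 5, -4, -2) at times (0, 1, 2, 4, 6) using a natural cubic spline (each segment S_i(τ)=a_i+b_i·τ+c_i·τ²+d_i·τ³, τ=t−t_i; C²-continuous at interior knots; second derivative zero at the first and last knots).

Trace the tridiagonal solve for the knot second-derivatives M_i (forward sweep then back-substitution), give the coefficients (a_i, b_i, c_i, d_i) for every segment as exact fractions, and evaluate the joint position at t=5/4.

  seg 0: a=-3 b=1385/168 c=0 d=-209/168
  seg 1: a=4 b=379/84 c=-209/56 d=37/168
  seg 2: a=5 b=-55/24 c=-43/14 d=661/672
  seg 3: a=-4 b=-233/84 c=317/112 d=-317/672
S(5/4) = 17555/3584

Δ: Δ0=7, Δ1=1, Δ2=-9/2, Δ3=1
row 1: diag=4, rhs=-36; c'=1/4, d'=-9
row 2: denom=6−1·1/4=23/4; d'=(-33−1·-9)/(23/4)=-96/23
row 3: denom=8−2·8/23=168/23; d'=(33−2·-96/23)/(168/23)=317/56
back: M3=317/56
back: M2=-96/23−8/23·317/56=-43/7
back: M1=-9−1/4·-43/7=-209/28
M: M0=0, M1=-209/28, M2=-43/7, M3=317/56, M4=0
seg 0: a=-3, c=M0/2=0, d=(M1−M0)/(6·1)=-209/168, b=Δ0−h0·(2M0+M1)/6=1385/168
seg 1: a=4, c=M1/2=-209/56, d=(M2−M1)/(6·1)=37/168, b=Δ1−h1·(2M1+M2)/6=379/84
seg 2: a=5, c=M2/2=-43/14, d=(M3−M2)/(6·2)=661/672, b=Δ2−h2·(2M2+M3)/6=-55/24
seg 3: a=-4, c=M3/2=317/112, d=(M4−M3)/(6·2)=-317/672, b=Δ3−h3·(2M3+M4)/6=-233/84
t_q=5/4 → seg 1, τ=1/4; S=4+379/84·τ+-209/56·τ²+37/168·τ³=17555/3584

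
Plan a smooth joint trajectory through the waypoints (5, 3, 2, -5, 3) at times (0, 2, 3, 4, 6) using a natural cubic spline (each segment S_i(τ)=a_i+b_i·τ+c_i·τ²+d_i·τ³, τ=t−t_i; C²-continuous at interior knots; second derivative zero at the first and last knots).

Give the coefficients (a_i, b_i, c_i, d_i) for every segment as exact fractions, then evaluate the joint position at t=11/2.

Δ: Δ0=-1, Δ1=-1, Δ2=-7, Δ3=4
row 1: diag=6, rhs=0; c'=1/6, d'=0
row 2: denom=4−1·1/6=23/6; d'=(-36−1·0)/(23/6)=-216/23
row 3: denom=6−1·6/23=132/23; d'=(66−1·-216/23)/(132/23)=289/22
back: M3=289/22
back: M2=-216/23−6/23·289/22=-141/11
back: M1=0−1/6·-141/11=47/22
M: M0=0, M1=47/22, M2=-141/11, M3=289/22, M4=0
seg 0: a=5, c=M0/2=0, d=(M1−M0)/(6·2)=47/264, b=Δ0−h0·(2M0+M1)/6=-113/66
seg 1: a=3, c=M1/2=47/44, d=(M2−M1)/(6·1)=-329/132, b=Δ1−h1·(2M1+M2)/6=14/33
seg 2: a=2, c=M2/2=-141/22, d=(M3−M2)/(6·1)=571/132, b=Δ2−h2·(2M2+M3)/6=-59/12
seg 3: a=-5, c=M3/2=289/44, d=(M4−M3)/(6·2)=-289/264, b=Δ3−h3·(2M3+M4)/6=-157/33
t_q=11/2 → seg 3, τ=3/2; S=-5+-157/33·τ+289/44·τ²+-289/264·τ³=-741/704

  seg 0: a=5 b=-113/66 c=0 d=47/264
  seg 1: a=3 b=14/33 c=47/44 d=-329/132
  seg 2: a=2 b=-59/12 c=-141/22 d=571/132
  seg 3: a=-5 b=-157/33 c=289/44 d=-289/264
S(11/2) = -741/704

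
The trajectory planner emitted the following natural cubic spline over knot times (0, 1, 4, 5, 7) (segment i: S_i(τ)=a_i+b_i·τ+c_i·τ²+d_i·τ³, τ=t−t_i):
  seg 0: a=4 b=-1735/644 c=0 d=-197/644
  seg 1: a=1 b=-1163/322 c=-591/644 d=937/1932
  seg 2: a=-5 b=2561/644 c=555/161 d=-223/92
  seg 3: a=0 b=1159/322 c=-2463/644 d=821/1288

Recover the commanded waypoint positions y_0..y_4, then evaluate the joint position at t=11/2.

y_0=4 y_1=1 y_2=-5 y_3=0 y_4=-3
S(11/2) = 1359/1472

y_0 = S_0(0) = a_0 = 4
y_1 = S_1(0) = a_1 = 1
y_2 = S_2(0) = a_2 = -5
y_3 = S_3(0) = a_3 = 0
y_4 = S_3(2) = -3
t_q=11/2 is in segment 3 (τ=1/2); S_3(τ)=1359/1472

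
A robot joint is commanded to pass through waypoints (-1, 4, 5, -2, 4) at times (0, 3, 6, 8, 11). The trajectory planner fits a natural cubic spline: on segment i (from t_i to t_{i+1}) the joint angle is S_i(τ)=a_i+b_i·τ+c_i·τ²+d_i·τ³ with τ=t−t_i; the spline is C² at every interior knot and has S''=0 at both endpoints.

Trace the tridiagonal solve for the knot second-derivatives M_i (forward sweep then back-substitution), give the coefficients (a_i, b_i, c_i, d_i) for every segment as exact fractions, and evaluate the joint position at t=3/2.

  seg 0: a=-1 b=95/59 c=0 d=10/1593
  seg 1: a=4 b=105/59 c=10/177 d=-286/1593
  seg 2: a=5 b=-161/59 c=-92/59 d=277/472
  seg 3: a=-2 b=-227/118 c=463/236 d=-463/2124
S(3/2) = 339/236

Δ: Δ0=5/3, Δ1=1/3, Δ2=-7/2, Δ3=2
row 1: diag=12, rhs=-8; c'=1/4, d'=-2/3
row 2: denom=10−3·1/4=37/4; d'=(-23−3·-2/3)/(37/4)=-84/37
row 3: denom=10−2·8/37=354/37; d'=(33−2·-84/37)/(354/37)=463/118
back: M3=463/118
back: M2=-84/37−8/37·463/118=-184/59
back: M1=-2/3−1/4·-184/59=20/177
M: M0=0, M1=20/177, M2=-184/59, M3=463/118, M4=0
seg 0: a=-1, c=M0/2=0, d=(M1−M0)/(6·3)=10/1593, b=Δ0−h0·(2M0+M1)/6=95/59
seg 1: a=4, c=M1/2=10/177, d=(M2−M1)/(6·3)=-286/1593, b=Δ1−h1·(2M1+M2)/6=105/59
seg 2: a=5, c=M2/2=-92/59, d=(M3−M2)/(6·2)=277/472, b=Δ2−h2·(2M2+M3)/6=-161/59
seg 3: a=-2, c=M3/2=463/236, d=(M4−M3)/(6·3)=-463/2124, b=Δ3−h3·(2M3+M4)/6=-227/118
t_q=3/2 → seg 0, τ=3/2; S=-1+95/59·τ+0·τ²+10/1593·τ³=339/236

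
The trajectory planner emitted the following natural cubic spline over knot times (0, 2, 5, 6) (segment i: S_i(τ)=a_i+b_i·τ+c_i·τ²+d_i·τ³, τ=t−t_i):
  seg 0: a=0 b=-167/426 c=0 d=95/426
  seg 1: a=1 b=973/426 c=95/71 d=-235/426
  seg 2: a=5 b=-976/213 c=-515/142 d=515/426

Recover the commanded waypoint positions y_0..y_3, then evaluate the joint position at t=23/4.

y_0 = S_0(0) = a_0 = 0
y_1 = S_1(0) = a_1 = 1
y_2 = S_2(0) = a_2 = 5
y_3 = S_2(1) = -2
t_q=23/4 is in segment 2 (τ=3/4); S_2(τ)=303/9088

y_0=0 y_1=1 y_2=5 y_3=-2
S(23/4) = 303/9088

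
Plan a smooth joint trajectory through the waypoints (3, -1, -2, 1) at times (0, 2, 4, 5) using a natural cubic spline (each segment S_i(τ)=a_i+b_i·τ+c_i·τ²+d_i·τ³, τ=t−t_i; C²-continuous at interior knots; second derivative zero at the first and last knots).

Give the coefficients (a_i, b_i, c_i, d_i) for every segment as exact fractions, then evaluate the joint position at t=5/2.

  seg 0: a=3 b=-23/11 c=0 d=1/44
  seg 1: a=-1 b=-20/11 c=3/22 d=23/88
  seg 2: a=-2 b=41/22 c=75/44 d=-25/44
S(5/2) = -1297/704

Δ: Δ0=-2, Δ1=-1/2, Δ2=3
row 1: diag=8, rhs=9; c'=1/4, d'=9/8
row 2: denom=6−2·1/4=11/2; d'=(21−2·9/8)/(11/2)=75/22
back: M2=75/22
back: M1=9/8−1/4·75/22=3/11
M: M0=0, M1=3/11, M2=75/22, M3=0
seg 0: a=3, c=M0/2=0, d=(M1−M0)/(6·2)=1/44, b=Δ0−h0·(2M0+M1)/6=-23/11
seg 1: a=-1, c=M1/2=3/22, d=(M2−M1)/(6·2)=23/88, b=Δ1−h1·(2M1+M2)/6=-20/11
seg 2: a=-2, c=M2/2=75/44, d=(M3−M2)/(6·1)=-25/44, b=Δ2−h2·(2M2+M3)/6=41/22
t_q=5/2 → seg 1, τ=1/2; S=-1+-20/11·τ+3/22·τ²+23/88·τ³=-1297/704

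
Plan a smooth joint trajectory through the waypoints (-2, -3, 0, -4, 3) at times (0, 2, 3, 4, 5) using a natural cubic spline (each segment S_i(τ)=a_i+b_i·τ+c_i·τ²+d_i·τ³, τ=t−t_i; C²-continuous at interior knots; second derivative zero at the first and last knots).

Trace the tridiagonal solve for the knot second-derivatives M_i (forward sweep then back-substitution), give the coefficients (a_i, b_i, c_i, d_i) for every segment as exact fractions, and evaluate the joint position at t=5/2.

  seg 0: a=-2 b=-113/43 c=0 d=183/344
  seg 1: a=-3 b=323/86 c=549/172 d=-679/172
  seg 2: a=0 b=-293/172 c=-372/43 d=1093/172
  seg 3: a=-4 b=5/86 c=1791/172 d=-597/172
S(5/2) = -1125/1376

Δ: Δ0=-1/2, Δ1=3, Δ2=-4, Δ3=7
row 1: diag=6, rhs=21; c'=1/6, d'=7/2
row 2: denom=4−1·1/6=23/6; d'=(-42−1·7/2)/(23/6)=-273/23
row 3: denom=4−1·6/23=86/23; d'=(66−1·-273/23)/(86/23)=1791/86
back: M3=1791/86
back: M2=-273/23−6/23·1791/86=-744/43
back: M1=7/2−1/6·-744/43=549/86
M: M0=0, M1=549/86, M2=-744/43, M3=1791/86, M4=0
seg 0: a=-2, c=M0/2=0, d=(M1−M0)/(6·2)=183/344, b=Δ0−h0·(2M0+M1)/6=-113/43
seg 1: a=-3, c=M1/2=549/172, d=(M2−M1)/(6·1)=-679/172, b=Δ1−h1·(2M1+M2)/6=323/86
seg 2: a=0, c=M2/2=-372/43, d=(M3−M2)/(6·1)=1093/172, b=Δ2−h2·(2M2+M3)/6=-293/172
seg 3: a=-4, c=M3/2=1791/172, d=(M4−M3)/(6·1)=-597/172, b=Δ3−h3·(2M3+M4)/6=5/86
t_q=5/2 → seg 1, τ=1/2; S=-3+323/86·τ+549/172·τ²+-679/172·τ³=-1125/1376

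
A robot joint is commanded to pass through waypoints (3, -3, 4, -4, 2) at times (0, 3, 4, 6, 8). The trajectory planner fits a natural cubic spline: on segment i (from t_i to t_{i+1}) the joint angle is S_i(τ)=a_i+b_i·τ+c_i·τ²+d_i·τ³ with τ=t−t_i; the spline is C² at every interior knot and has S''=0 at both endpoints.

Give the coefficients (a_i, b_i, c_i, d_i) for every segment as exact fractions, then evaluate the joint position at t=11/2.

  seg 0: a=3 b=-1091/172 c=0 d=83/172
  seg 1: a=-3 b=575/86 c=747/172 d=-693/172
  seg 2: a=4 b=565/172 c=-333/43 d=1411/688
  seg 3: a=-4 b=-265/86 c=1569/344 d=-523/688
S(11/2) = -8671/5504

Δ: Δ0=-2, Δ1=7, Δ2=-4, Δ3=3
row 1: diag=8, rhs=54; c'=1/8, d'=27/4
row 2: denom=6−1·1/8=47/8; d'=(-66−1·27/4)/(47/8)=-582/47
row 3: denom=8−2·16/47=344/47; d'=(42−2·-582/47)/(344/47)=1569/172
back: M3=1569/172
back: M2=-582/47−16/47·1569/172=-666/43
back: M1=27/4−1/8·-666/43=747/86
M: M0=0, M1=747/86, M2=-666/43, M3=1569/172, M4=0
seg 0: a=3, c=M0/2=0, d=(M1−M0)/(6·3)=83/172, b=Δ0−h0·(2M0+M1)/6=-1091/172
seg 1: a=-3, c=M1/2=747/172, d=(M2−M1)/(6·1)=-693/172, b=Δ1−h1·(2M1+M2)/6=575/86
seg 2: a=4, c=M2/2=-333/43, d=(M3−M2)/(6·2)=1411/688, b=Δ2−h2·(2M2+M3)/6=565/172
seg 3: a=-4, c=M3/2=1569/344, d=(M4−M3)/(6·2)=-523/688, b=Δ3−h3·(2M3+M4)/6=-265/86
t_q=11/2 → seg 2, τ=3/2; S=4+565/172·τ+-333/43·τ²+1411/688·τ³=-8671/5504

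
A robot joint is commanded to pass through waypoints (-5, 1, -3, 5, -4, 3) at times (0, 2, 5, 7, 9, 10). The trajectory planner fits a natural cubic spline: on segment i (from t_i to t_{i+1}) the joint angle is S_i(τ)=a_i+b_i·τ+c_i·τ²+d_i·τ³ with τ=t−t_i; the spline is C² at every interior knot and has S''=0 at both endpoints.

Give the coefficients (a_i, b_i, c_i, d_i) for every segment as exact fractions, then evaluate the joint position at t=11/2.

Δ: Δ0=3, Δ1=-4/3, Δ2=4, Δ3=-9/2, Δ4=7
row 1: diag=10, rhs=-26; c'=3/10, d'=-13/5
row 2: denom=10−3·3/10=91/10; d'=(32−3·-13/5)/(91/10)=398/91
row 3: denom=8−2·20/91=688/91; d'=(-51−2·398/91)/(688/91)=-5437/688
row 4: denom=6−2·91/344=941/172; d'=(69−2·-5437/688)/(941/172)=29173/1882
back: M4=29173/1882
back: M3=-5437/688−91/344·29173/1882=-11295/941
back: M2=398/91−20/91·-11295/941=6598/941
back: M1=-13/5−3/10·6598/941=-4426/941
M: M0=0, M1=-4426/941, M2=6598/941, M3=-11295/941, M4=29173/1882, M5=0
seg 0: a=-5, c=M0/2=0, d=(M1−M0)/(6·2)=-2213/5646, b=Δ0−h0·(2M0+M1)/6=12895/2823
seg 1: a=1, c=M1/2=-2213/941, d=(M2−M1)/(6·3)=5512/8469, b=Δ1−h1·(2M1+M2)/6=-383/2823
seg 2: a=-3, c=M2/2=3299/941, d=(M3−M2)/(6·2)=-17893/11292, b=Δ2−h2·(2M2+M3)/6=9391/2823
seg 3: a=5, c=M3/2=-11295/1882, d=(M4−M3)/(6·2)=51763/22584, b=Δ3−h3·(2M3+M4)/6=-4700/2823
seg 4: a=-4, c=M4/2=29173/3764, d=(M5−M4)/(6·1)=-29173/11292, b=Δ4−h4·(2M4+M5)/6=10349/5646
t_q=11/2 → seg 2, τ=1/2; S=-3+9391/2823·τ+3299/941·τ²+-17893/11292·τ³=-19823/30112

  seg 0: a=-5 b=12895/2823 c=0 d=-2213/5646
  seg 1: a=1 b=-383/2823 c=-2213/941 d=5512/8469
  seg 2: a=-3 b=9391/2823 c=3299/941 d=-17893/11292
  seg 3: a=5 b=-4700/2823 c=-11295/1882 d=51763/22584
  seg 4: a=-4 b=10349/5646 c=29173/3764 d=-29173/11292
S(11/2) = -19823/30112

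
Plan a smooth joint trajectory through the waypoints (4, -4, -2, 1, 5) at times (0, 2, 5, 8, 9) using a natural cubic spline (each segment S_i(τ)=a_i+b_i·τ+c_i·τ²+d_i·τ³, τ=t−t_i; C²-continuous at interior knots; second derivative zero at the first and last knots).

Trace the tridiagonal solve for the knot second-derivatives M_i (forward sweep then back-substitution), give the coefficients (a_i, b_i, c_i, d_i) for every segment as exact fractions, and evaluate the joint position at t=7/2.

Δ: Δ0=-4, Δ1=2/3, Δ2=1, Δ3=4
row 1: diag=10, rhs=28; c'=3/10, d'=14/5
row 2: denom=12−3·3/10=111/10; d'=(2−3·14/5)/(111/10)=-64/111
row 3: denom=8−3·10/37=266/37; d'=(18−3·-64/111)/(266/37)=365/133
back: M3=365/133
back: M2=-64/111−10/37·365/133=-526/399
back: M1=14/5−3/10·-526/399=425/133
M: M0=0, M1=425/133, M2=-526/399, M3=365/133, M4=0
seg 0: a=4, c=M0/2=0, d=(M1−M0)/(6·2)=425/1596, b=Δ0−h0·(2M0+M1)/6=-2021/399
seg 1: a=-4, c=M1/2=425/266, d=(M2−M1)/(6·3)=-1801/7182, b=Δ1−h1·(2M1+M2)/6=-746/399
seg 2: a=-2, c=M2/2=-263/399, d=(M3−M2)/(6·3)=1621/7182, b=Δ2−h2·(2M2+M3)/6=755/798
seg 3: a=1, c=M3/2=365/266, d=(M4−M3)/(6·1)=-365/798, b=Δ3−h3·(2M3+M4)/6=1231/399
t_q=7/2 → seg 1, τ=3/2; S=-4+-746/399·τ+425/266·τ²+-1801/7182·τ³=-1233/304

  seg 0: a=4 b=-2021/399 c=0 d=425/1596
  seg 1: a=-4 b=-746/399 c=425/266 d=-1801/7182
  seg 2: a=-2 b=755/798 c=-263/399 d=1621/7182
  seg 3: a=1 b=1231/399 c=365/266 d=-365/798
S(7/2) = -1233/304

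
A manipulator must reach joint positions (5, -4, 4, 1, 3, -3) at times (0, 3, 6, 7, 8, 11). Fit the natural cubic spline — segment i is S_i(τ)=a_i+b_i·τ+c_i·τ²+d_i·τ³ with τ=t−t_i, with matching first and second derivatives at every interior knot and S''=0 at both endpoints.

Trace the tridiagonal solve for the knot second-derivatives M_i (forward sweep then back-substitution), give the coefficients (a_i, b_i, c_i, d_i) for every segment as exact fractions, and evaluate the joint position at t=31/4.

  seg 0: a=5 b=-1540/289 c=0 d=673/2601
  seg 1: a=-4 b=479/289 c=673/289 d=-5182/7803
  seg 2: a=4 b=-665/289 c=-3163/867 d=2557/867
  seg 3: a=1 b=-650/867 c=4508/867 d=-708/289
  seg 4: a=3 b=1994/867 c=-1864/867 d=1864/7803
S(31/4) = 10769/4624

Δ: Δ0=-3, Δ1=8/3, Δ2=-3, Δ3=2, Δ4=-2
row 1: diag=12, rhs=34; c'=1/4, d'=17/6
row 2: denom=8−3·1/4=29/4; d'=(-34−3·17/6)/(29/4)=-170/29
row 3: denom=4−1·4/29=112/29; d'=(30−1·-170/29)/(112/29)=65/7
row 4: denom=8−1·29/112=867/112; d'=(-24−1·65/7)/(867/112)=-3728/867
back: M4=-3728/867
back: M3=65/7−29/112·-3728/867=9016/867
back: M2=-170/29−4/29·9016/867=-6326/867
back: M1=17/6−1/4·-6326/867=1346/289
M: M0=0, M1=1346/289, M2=-6326/867, M3=9016/867, M4=-3728/867, M5=0
seg 0: a=5, c=M0/2=0, d=(M1−M0)/(6·3)=673/2601, b=Δ0−h0·(2M0+M1)/6=-1540/289
seg 1: a=-4, c=M1/2=673/289, d=(M2−M1)/(6·3)=-5182/7803, b=Δ1−h1·(2M1+M2)/6=479/289
seg 2: a=4, c=M2/2=-3163/867, d=(M3−M2)/(6·1)=2557/867, b=Δ2−h2·(2M2+M3)/6=-665/289
seg 3: a=1, c=M3/2=4508/867, d=(M4−M3)/(6·1)=-708/289, b=Δ3−h3·(2M3+M4)/6=-650/867
seg 4: a=3, c=M4/2=-1864/867, d=(M5−M4)/(6·3)=1864/7803, b=Δ4−h4·(2M4+M5)/6=1994/867
t_q=31/4 → seg 3, τ=3/4; S=1+-650/867·τ+4508/867·τ²+-708/289·τ³=10769/4624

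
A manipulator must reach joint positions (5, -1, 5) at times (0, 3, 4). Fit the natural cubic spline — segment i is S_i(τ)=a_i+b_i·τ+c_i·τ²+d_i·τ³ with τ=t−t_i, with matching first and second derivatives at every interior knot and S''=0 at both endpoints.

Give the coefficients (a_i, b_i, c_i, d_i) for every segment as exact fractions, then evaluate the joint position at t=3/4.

Δ: Δ0=-2, Δ1=6
row 1: diag=8, rhs=48; c'=1/8, d'=6
back: M1=6
M: M0=0, M1=6, M2=0
seg 0: a=5, c=M0/2=0, d=(M1−M0)/(6·3)=1/3, b=Δ0−h0·(2M0+M1)/6=-5
seg 1: a=-1, c=M1/2=3, d=(M2−M1)/(6·1)=-1, b=Δ1−h1·(2M1+M2)/6=4
t_q=3/4 → seg 0, τ=3/4; S=5+-5·τ+0·τ²+1/3·τ³=89/64

  seg 0: a=5 b=-5 c=0 d=1/3
  seg 1: a=-1 b=4 c=3 d=-1
S(3/4) = 89/64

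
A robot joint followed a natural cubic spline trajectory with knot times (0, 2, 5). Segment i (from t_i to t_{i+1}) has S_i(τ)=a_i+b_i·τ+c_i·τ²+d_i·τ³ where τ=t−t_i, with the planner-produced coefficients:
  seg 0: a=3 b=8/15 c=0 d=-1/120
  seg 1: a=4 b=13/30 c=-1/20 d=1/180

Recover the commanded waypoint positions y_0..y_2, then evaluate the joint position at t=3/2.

y_0=3 y_1=4 y_2=5
S(3/2) = 1207/320

y_0 = S_0(0) = a_0 = 3
y_1 = S_1(0) = a_1 = 4
y_2 = S_1(3) = 5
t_q=3/2 is in segment 0 (τ=3/2); S_0(τ)=1207/320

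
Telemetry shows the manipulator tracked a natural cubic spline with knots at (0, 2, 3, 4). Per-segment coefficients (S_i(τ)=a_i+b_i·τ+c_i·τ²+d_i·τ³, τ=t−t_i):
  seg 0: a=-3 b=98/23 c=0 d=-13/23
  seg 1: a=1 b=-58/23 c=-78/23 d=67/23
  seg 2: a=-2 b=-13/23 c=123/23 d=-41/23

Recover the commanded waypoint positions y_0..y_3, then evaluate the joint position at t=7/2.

y_0 = S_0(0) = a_0 = -3
y_1 = S_1(0) = a_1 = 1
y_2 = S_2(0) = a_2 = -2
y_3 = S_2(1) = 1
t_q=7/2 is in segment 2 (τ=1/2); S_2(τ)=-215/184

y_0=-3 y_1=1 y_2=-2 y_3=1
S(7/2) = -215/184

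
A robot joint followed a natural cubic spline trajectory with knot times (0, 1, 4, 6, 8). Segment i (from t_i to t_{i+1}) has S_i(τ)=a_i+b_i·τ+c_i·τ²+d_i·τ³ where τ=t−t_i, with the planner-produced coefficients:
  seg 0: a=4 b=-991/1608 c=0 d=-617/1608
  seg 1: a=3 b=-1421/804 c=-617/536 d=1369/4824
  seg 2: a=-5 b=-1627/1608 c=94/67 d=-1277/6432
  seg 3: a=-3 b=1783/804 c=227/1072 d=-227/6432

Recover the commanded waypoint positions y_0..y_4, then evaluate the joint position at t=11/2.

y_0=4 y_1=3 y_2=-5 y_3=-3 y_4=2
S(11/2) = -69141/17152

y_0 = S_0(0) = a_0 = 4
y_1 = S_1(0) = a_1 = 3
y_2 = S_2(0) = a_2 = -5
y_3 = S_3(0) = a_3 = -3
y_4 = S_3(2) = 2
t_q=11/2 is in segment 2 (τ=3/2); S_2(τ)=-69141/17152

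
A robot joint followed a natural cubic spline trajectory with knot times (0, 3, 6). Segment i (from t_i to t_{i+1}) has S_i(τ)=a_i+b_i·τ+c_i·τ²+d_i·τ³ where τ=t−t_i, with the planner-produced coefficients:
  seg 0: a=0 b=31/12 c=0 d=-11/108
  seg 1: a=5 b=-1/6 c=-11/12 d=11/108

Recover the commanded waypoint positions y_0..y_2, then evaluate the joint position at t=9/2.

y_0=0 y_1=5 y_2=-1
S(9/2) = 97/32

y_0 = S_0(0) = a_0 = 0
y_1 = S_1(0) = a_1 = 5
y_2 = S_1(3) = -1
t_q=9/2 is in segment 1 (τ=3/2); S_1(τ)=97/32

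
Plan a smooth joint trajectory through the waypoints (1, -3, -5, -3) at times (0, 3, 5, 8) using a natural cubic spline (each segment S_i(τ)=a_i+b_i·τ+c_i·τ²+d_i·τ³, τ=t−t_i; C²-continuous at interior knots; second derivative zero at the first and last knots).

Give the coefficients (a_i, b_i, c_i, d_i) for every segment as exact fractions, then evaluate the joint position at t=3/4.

  seg 0: a=1 b=-4/3 c=0 d=0
  seg 1: a=-3 b=-4/3 c=0 d=1/12
  seg 2: a=-5 b=-1/3 c=1/2 d=-1/18
S(3/4) = 0

Δ: Δ0=-4/3, Δ1=-1, Δ2=2/3
row 1: diag=10, rhs=2; c'=1/5, d'=1/5
row 2: denom=10−2·1/5=48/5; d'=(10−2·1/5)/(48/5)=1
back: M2=1
back: M1=1/5−1/5·1=0
M: M0=0, M1=0, M2=1, M3=0
seg 0: a=1, c=M0/2=0, d=(M1−M0)/(6·3)=0, b=Δ0−h0·(2M0+M1)/6=-4/3
seg 1: a=-3, c=M1/2=0, d=(M2−M1)/(6·2)=1/12, b=Δ1−h1·(2M1+M2)/6=-4/3
seg 2: a=-5, c=M2/2=1/2, d=(M3−M2)/(6·3)=-1/18, b=Δ2−h2·(2M2+M3)/6=-1/3
t_q=3/4 → seg 0, τ=3/4; S=1+-4/3·τ+0·τ²+0·τ³=0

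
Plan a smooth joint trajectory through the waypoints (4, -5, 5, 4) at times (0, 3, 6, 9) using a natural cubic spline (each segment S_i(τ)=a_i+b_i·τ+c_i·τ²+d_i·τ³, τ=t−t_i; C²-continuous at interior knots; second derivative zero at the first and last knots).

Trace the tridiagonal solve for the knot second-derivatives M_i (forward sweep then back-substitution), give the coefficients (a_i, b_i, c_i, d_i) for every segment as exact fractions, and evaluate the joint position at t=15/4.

  seg 0: a=4 b=-74/15 c=0 d=29/135
  seg 1: a=-5 b=13/15 c=29/15 d=-10/27
  seg 2: a=5 b=37/15 c=-7/5 d=7/45
S(15/4) = -547/160

Δ: Δ0=-3, Δ1=10/3, Δ2=-1/3
row 1: diag=12, rhs=38; c'=1/4, d'=19/6
row 2: denom=12−3·1/4=45/4; d'=(-22−3·19/6)/(45/4)=-14/5
back: M2=-14/5
back: M1=19/6−1/4·-14/5=58/15
M: M0=0, M1=58/15, M2=-14/5, M3=0
seg 0: a=4, c=M0/2=0, d=(M1−M0)/(6·3)=29/135, b=Δ0−h0·(2M0+M1)/6=-74/15
seg 1: a=-5, c=M1/2=29/15, d=(M2−M1)/(6·3)=-10/27, b=Δ1−h1·(2M1+M2)/6=13/15
seg 2: a=5, c=M2/2=-7/5, d=(M3−M2)/(6·3)=7/45, b=Δ2−h2·(2M2+M3)/6=37/15
t_q=15/4 → seg 1, τ=3/4; S=-5+13/15·τ+29/15·τ²+-10/27·τ³=-547/160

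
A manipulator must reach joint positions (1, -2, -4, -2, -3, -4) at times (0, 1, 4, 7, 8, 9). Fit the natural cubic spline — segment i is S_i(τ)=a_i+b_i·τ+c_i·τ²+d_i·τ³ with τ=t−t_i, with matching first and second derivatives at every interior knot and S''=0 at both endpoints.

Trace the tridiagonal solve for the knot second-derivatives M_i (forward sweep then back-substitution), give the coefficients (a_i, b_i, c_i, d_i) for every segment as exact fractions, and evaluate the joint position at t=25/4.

Δ: Δ0=-3, Δ1=-2/3, Δ2=2/3, Δ3=-1, Δ4=-1
row 1: diag=8, rhs=14; c'=3/8, d'=7/4
row 2: denom=12−3·3/8=87/8; d'=(8−3·7/4)/(87/8)=22/87
row 3: denom=8−3·8/29=208/29; d'=(-10−3·22/87)/(208/29)=-3/2
row 4: denom=4−1·29/208=803/208; d'=(0−1·-3/2)/(803/208)=312/803
back: M4=312/803
back: M3=-3/2−29/208·312/803=-1248/803
back: M2=22/87−8/29·-1248/803=1642/2409
back: M1=7/4−3/8·1642/2409=1200/803
M: M0=0, M1=1200/803, M2=1642/2409, M3=-1248/803, M4=312/803, M5=0
seg 0: a=1, c=M0/2=0, d=(M1−M0)/(6·1)=200/803, b=Δ0−h0·(2M0+M1)/6=-2609/803
seg 1: a=-2, c=M1/2=600/803, d=(M2−M1)/(6·3)=-89/1971, b=Δ1−h1·(2M1+M2)/6=-2009/803
seg 2: a=-4, c=M2/2=821/2409, d=(M3−M2)/(6·3)=-2693/21681, b=Δ2−h2·(2M2+M3)/6=612/803
seg 3: a=-2, c=M3/2=-624/803, d=(M4−M3)/(6·1)=260/803, b=Δ3−h3·(2M3+M4)/6=-439/803
seg 4: a=-3, c=M4/2=156/803, d=(M5−M4)/(6·1)=-52/803, b=Δ4−h4·(2M4+M5)/6=-907/803
t_q=25/4 → seg 2, τ=9/4; S=-4+612/803·τ+821/2409·τ²+-2693/21681·τ³=-101483/51392

  seg 0: a=1 b=-2609/803 c=0 d=200/803
  seg 1: a=-2 b=-2009/803 c=600/803 d=-89/1971
  seg 2: a=-4 b=612/803 c=821/2409 d=-2693/21681
  seg 3: a=-2 b=-439/803 c=-624/803 d=260/803
  seg 4: a=-3 b=-907/803 c=156/803 d=-52/803
S(25/4) = -101483/51392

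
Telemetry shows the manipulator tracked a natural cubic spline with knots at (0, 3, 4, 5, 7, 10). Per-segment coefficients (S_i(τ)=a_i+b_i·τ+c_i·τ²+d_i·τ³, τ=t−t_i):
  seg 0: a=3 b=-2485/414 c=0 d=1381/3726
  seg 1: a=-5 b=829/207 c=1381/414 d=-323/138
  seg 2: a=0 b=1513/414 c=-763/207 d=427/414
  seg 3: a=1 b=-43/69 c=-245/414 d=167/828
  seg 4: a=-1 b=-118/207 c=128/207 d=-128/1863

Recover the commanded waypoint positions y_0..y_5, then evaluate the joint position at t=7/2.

y_0=3 y_1=-5 y_2=0 y_3=1 y_4=-1 y_5=1
S(7/2) = -8135/3312

y_0 = S_0(0) = a_0 = 3
y_1 = S_1(0) = a_1 = -5
y_2 = S_2(0) = a_2 = 0
y_3 = S_3(0) = a_3 = 1
y_4 = S_4(0) = a_4 = -1
y_5 = S_4(3) = 1
t_q=7/2 is in segment 1 (τ=1/2); S_1(τ)=-8135/3312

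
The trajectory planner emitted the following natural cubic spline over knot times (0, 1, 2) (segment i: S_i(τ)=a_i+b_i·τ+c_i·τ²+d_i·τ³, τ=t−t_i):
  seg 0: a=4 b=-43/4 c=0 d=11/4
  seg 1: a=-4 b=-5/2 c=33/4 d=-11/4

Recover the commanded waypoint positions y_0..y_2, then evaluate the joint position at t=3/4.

y_0=4 y_1=-4 y_2=-1
S(3/4) = -743/256

y_0 = S_0(0) = a_0 = 4
y_1 = S_1(0) = a_1 = -4
y_2 = S_1(1) = -1
t_q=3/4 is in segment 0 (τ=3/4); S_0(τ)=-743/256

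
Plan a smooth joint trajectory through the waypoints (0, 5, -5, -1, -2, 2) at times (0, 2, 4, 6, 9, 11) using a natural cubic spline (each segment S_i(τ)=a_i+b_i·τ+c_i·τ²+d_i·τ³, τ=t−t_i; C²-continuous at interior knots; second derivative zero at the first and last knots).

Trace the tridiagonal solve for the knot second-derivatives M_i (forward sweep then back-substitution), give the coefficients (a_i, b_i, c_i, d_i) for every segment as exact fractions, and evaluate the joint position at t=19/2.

  seg 0: a=0 b=38941/7710 c=0 d=-9833/15420
  seg 1: a=5 b=-20057/7710 c=-9833/2570 d=8101/6168
  seg 2: a=-5 b=-8269/3855 c=20839/5140 d=-30559/30840
  seg 3: a=-1 b=16819/7710 c=-486/257 d=8117/23130
  seg 4: a=-2 b=1196/3855 c=3257/2570 d=-3257/15420
S(19/2) = -63919/41120

Δ: Δ0=5/2, Δ1=-5, Δ2=2, Δ3=-1/3, Δ4=2
row 1: diag=8, rhs=-45; c'=1/4, d'=-45/8
row 2: denom=8−2·1/4=15/2; d'=(42−2·-45/8)/(15/2)=71/10
row 3: denom=10−2·4/15=142/15; d'=(-14−2·71/10)/(142/15)=-423/142
row 4: denom=10−3·45/142=1285/142; d'=(14−3·-423/142)/(1285/142)=3257/1285
back: M4=3257/1285
back: M3=-423/142−45/142·3257/1285=-972/257
back: M2=71/10−4/15·-972/257=20839/2570
back: M1=-45/8−1/4·20839/2570=-9833/1285
M: M0=0, M1=-9833/1285, M2=20839/2570, M3=-972/257, M4=3257/1285, M5=0
seg 0: a=0, c=M0/2=0, d=(M1−M0)/(6·2)=-9833/15420, b=Δ0−h0·(2M0+M1)/6=38941/7710
seg 1: a=5, c=M1/2=-9833/2570, d=(M2−M1)/(6·2)=8101/6168, b=Δ1−h1·(2M1+M2)/6=-20057/7710
seg 2: a=-5, c=M2/2=20839/5140, d=(M3−M2)/(6·2)=-30559/30840, b=Δ2−h2·(2M2+M3)/6=-8269/3855
seg 3: a=-1, c=M3/2=-486/257, d=(M4−M3)/(6·3)=8117/23130, b=Δ3−h3·(2M3+M4)/6=16819/7710
seg 4: a=-2, c=M4/2=3257/2570, d=(M5−M4)/(6·2)=-3257/15420, b=Δ4−h4·(2M4+M5)/6=1196/3855
t_q=19/2 → seg 4, τ=1/2; S=-2+1196/3855·τ+3257/2570·τ²+-3257/15420·τ³=-63919/41120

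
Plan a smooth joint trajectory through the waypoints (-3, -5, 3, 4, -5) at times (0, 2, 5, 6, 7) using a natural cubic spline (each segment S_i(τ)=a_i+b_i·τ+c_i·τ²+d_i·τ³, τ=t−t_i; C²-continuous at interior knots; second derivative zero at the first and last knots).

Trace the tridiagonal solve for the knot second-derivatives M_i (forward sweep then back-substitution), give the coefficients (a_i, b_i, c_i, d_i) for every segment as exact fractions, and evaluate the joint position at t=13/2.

Δ: Δ0=-1, Δ1=8/3, Δ2=1, Δ3=-9
row 1: diag=10, rhs=22; c'=3/10, d'=11/5
row 2: denom=8−3·3/10=71/10; d'=(-10−3·11/5)/(71/10)=-166/71
row 3: denom=4−1·10/71=274/71; d'=(-60−1·-166/71)/(274/71)=-2047/137
back: M3=-2047/137
back: M2=-166/71−10/71·-2047/137=-32/137
back: M1=11/5−3/10·-32/137=311/137
M: M0=0, M1=311/137, M2=-32/137, M3=-2047/137, M4=0
seg 0: a=-3, c=M0/2=0, d=(M1−M0)/(6·2)=311/1644, b=Δ0−h0·(2M0+M1)/6=-722/411
seg 1: a=-5, c=M1/2=311/274, d=(M2−M1)/(6·3)=-343/2466, b=Δ1−h1·(2M1+M2)/6=211/411
seg 2: a=3, c=M2/2=-16/137, d=(M3−M2)/(6·1)=-2015/822, b=Δ2−h2·(2M2+M3)/6=2933/822
seg 3: a=4, c=M3/2=-2047/274, d=(M4−M3)/(6·1)=2047/822, b=Δ3−h3·(2M3+M4)/6=-1652/411
t_q=13/2 → seg 3, τ=1/2; S=4+-1652/411·τ+-2047/274·τ²+2047/822·τ³=951/2192

  seg 0: a=-3 b=-722/411 c=0 d=311/1644
  seg 1: a=-5 b=211/411 c=311/274 d=-343/2466
  seg 2: a=3 b=2933/822 c=-16/137 d=-2015/822
  seg 3: a=4 b=-1652/411 c=-2047/274 d=2047/822
S(13/2) = 951/2192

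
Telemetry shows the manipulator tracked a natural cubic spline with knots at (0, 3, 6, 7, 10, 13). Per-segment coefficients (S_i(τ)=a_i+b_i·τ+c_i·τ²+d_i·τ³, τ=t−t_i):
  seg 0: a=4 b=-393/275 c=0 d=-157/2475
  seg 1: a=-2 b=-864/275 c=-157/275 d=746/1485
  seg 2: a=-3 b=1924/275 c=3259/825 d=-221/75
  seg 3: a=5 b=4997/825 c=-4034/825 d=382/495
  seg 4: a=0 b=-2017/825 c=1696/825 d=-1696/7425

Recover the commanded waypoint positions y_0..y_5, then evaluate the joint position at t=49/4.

y_0=4 y_1=-2 y_2=-3 y_3=5 y_4=0 y_5=5
S(49/4) = 507/220

y_0 = S_0(0) = a_0 = 4
y_1 = S_1(0) = a_1 = -2
y_2 = S_2(0) = a_2 = -3
y_3 = S_3(0) = a_3 = 5
y_4 = S_4(0) = a_4 = 0
y_5 = S_4(3) = 5
t_q=49/4 is in segment 4 (τ=9/4); S_4(τ)=507/220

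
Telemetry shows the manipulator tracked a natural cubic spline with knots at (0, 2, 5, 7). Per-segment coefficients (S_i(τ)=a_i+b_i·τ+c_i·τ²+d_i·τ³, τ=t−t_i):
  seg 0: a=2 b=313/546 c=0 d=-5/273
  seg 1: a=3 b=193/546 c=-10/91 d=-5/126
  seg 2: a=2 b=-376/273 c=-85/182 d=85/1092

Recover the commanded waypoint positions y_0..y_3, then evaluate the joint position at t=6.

y_0=2 y_1=3 y_2=2 y_3=-2
S(6) = 85/364

y_0 = S_0(0) = a_0 = 2
y_1 = S_1(0) = a_1 = 3
y_2 = S_2(0) = a_2 = 2
y_3 = S_2(2) = -2
t_q=6 is in segment 2 (τ=1); S_2(τ)=85/364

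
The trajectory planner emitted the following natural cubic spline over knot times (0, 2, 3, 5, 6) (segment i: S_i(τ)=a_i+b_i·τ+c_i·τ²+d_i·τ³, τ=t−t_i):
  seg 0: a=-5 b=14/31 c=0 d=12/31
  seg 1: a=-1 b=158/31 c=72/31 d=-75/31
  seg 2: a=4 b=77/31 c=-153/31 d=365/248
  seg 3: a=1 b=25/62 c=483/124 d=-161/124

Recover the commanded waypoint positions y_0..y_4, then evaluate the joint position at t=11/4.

y_0 = S_0(0) = a_0 = -5
y_1 = S_1(0) = a_1 = -1
y_2 = S_2(0) = a_2 = 4
y_3 = S_3(0) = a_3 = 1
y_4 = S_3(1) = 4
t_q=11/4 is in segment 1 (τ=3/4); S_1(τ)=6167/1984

y_0=-5 y_1=-1 y_2=4 y_3=1 y_4=4
S(11/4) = 6167/1984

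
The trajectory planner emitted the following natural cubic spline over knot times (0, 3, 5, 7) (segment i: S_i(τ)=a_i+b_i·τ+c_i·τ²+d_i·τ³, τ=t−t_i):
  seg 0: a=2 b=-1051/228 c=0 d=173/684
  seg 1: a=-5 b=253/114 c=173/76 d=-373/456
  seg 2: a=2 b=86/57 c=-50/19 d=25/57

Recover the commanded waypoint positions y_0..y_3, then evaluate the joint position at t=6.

y_0=2 y_1=-5 y_2=2 y_3=-2
S(6) = 25/19

y_0 = S_0(0) = a_0 = 2
y_1 = S_1(0) = a_1 = -5
y_2 = S_2(0) = a_2 = 2
y_3 = S_2(2) = -2
t_q=6 is in segment 2 (τ=1); S_2(τ)=25/19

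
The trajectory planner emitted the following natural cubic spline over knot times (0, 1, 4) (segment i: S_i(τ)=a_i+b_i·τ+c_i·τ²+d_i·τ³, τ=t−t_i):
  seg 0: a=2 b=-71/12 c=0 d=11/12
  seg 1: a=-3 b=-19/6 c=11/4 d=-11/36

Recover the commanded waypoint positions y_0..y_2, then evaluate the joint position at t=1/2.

y_0=2 y_1=-3 y_2=4
S(1/2) = -27/32

y_0 = S_0(0) = a_0 = 2
y_1 = S_1(0) = a_1 = -3
y_2 = S_1(3) = 4
t_q=1/2 is in segment 0 (τ=1/2); S_0(τ)=-27/32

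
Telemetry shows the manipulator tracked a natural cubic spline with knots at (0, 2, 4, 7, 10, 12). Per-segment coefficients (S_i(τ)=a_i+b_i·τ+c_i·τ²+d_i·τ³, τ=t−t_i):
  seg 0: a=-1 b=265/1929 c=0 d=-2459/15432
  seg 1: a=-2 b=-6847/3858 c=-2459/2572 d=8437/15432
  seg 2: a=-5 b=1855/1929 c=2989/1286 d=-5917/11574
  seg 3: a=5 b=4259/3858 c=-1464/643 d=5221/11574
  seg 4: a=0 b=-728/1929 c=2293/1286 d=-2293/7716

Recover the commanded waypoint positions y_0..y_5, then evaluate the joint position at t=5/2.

y_0=-1 y_1=-2 y_2=-5 y_3=5 y_4=0 y_5=4
S(5/2) = -125845/41152

y_0 = S_0(0) = a_0 = -1
y_1 = S_1(0) = a_1 = -2
y_2 = S_2(0) = a_2 = -5
y_3 = S_3(0) = a_3 = 5
y_4 = S_4(0) = a_4 = 0
y_5 = S_4(2) = 4
t_q=5/2 is in segment 1 (τ=1/2); S_1(τ)=-125845/41152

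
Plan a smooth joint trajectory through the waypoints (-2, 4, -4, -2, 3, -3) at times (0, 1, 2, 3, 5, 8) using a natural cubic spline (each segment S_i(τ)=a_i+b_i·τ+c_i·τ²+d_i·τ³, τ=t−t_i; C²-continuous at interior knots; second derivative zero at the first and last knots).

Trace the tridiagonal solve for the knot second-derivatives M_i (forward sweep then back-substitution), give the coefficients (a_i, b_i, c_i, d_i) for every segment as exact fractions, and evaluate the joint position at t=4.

  seg 0: a=-2 b=4171/400 c=0 d=-1771/400
  seg 1: a=4 b=-571/200 c=-5313/400 d=651/80
  seg 2: a=-4 b=-2003/400 c=1113/100 d=-1649/400
  seg 3: a=-2 b=977/200 c=-99/80 d=9/400
  seg 4: a=3 b=41/200 c=-441/400 d=49/400
S(4) = 167/100

Δ: Δ0=6, Δ1=-8, Δ2=2, Δ3=5/2, Δ4=-2
row 1: diag=4, rhs=-84; c'=1/4, d'=-21
row 2: denom=4−1·1/4=15/4; d'=(60−1·-21)/(15/4)=108/5
row 3: denom=6−1·4/15=86/15; d'=(3−1·108/5)/(86/15)=-279/86
row 4: denom=10−2·15/43=400/43; d'=(-27−2·-279/86)/(400/43)=-441/200
back: M4=-441/200
back: M3=-279/86−15/43·-441/200=-99/40
back: M2=108/5−4/15·-99/40=1113/50
back: M1=-21−1/4·1113/50=-5313/200
M: M0=0, M1=-5313/200, M2=1113/50, M3=-99/40, M4=-441/200, M5=0
seg 0: a=-2, c=M0/2=0, d=(M1−M0)/(6·1)=-1771/400, b=Δ0−h0·(2M0+M1)/6=4171/400
seg 1: a=4, c=M1/2=-5313/400, d=(M2−M1)/(6·1)=651/80, b=Δ1−h1·(2M1+M2)/6=-571/200
seg 2: a=-4, c=M2/2=1113/100, d=(M3−M2)/(6·1)=-1649/400, b=Δ2−h2·(2M2+M3)/6=-2003/400
seg 3: a=-2, c=M3/2=-99/80, d=(M4−M3)/(6·2)=9/400, b=Δ3−h3·(2M3+M4)/6=977/200
seg 4: a=3, c=M4/2=-441/400, d=(M5−M4)/(6·3)=49/400, b=Δ4−h4·(2M4+M5)/6=41/200
t_q=4 → seg 3, τ=1; S=-2+977/200·τ+-99/80·τ²+9/400·τ³=167/100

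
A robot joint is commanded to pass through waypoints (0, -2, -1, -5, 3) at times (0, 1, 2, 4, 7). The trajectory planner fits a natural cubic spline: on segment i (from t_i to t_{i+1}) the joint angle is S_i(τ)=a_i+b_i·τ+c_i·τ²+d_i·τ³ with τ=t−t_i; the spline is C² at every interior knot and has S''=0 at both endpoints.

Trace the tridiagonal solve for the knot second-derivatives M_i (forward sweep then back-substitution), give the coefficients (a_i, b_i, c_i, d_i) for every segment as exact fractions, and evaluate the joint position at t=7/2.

  seg 0: a=0 b=-953/321 c=0 d=311/321
  seg 1: a=-2 b=-20/321 c=311/107 d=-592/321
  seg 2: a=-1 b=70/321 c=-281/107 d=487/642
  seg 3: a=-5 b=-380/321 c=206/107 d=-206/963
S(7/2) = -6885/1712

Δ: Δ0=-2, Δ1=1, Δ2=-2, Δ3=8/3
row 1: diag=4, rhs=18; c'=1/4, d'=9/2
row 2: denom=6−1·1/4=23/4; d'=(-18−1·9/2)/(23/4)=-90/23
row 3: denom=10−2·8/23=214/23; d'=(28−2·-90/23)/(214/23)=412/107
back: M3=412/107
back: M2=-90/23−8/23·412/107=-562/107
back: M1=9/2−1/4·-562/107=622/107
M: M0=0, M1=622/107, M2=-562/107, M3=412/107, M4=0
seg 0: a=0, c=M0/2=0, d=(M1−M0)/(6·1)=311/321, b=Δ0−h0·(2M0+M1)/6=-953/321
seg 1: a=-2, c=M1/2=311/107, d=(M2−M1)/(6·1)=-592/321, b=Δ1−h1·(2M1+M2)/6=-20/321
seg 2: a=-1, c=M2/2=-281/107, d=(M3−M2)/(6·2)=487/642, b=Δ2−h2·(2M2+M3)/6=70/321
seg 3: a=-5, c=M3/2=206/107, d=(M4−M3)/(6·3)=-206/963, b=Δ3−h3·(2M3+M4)/6=-380/321
t_q=7/2 → seg 2, τ=3/2; S=-1+70/321·τ+-281/107·τ²+487/642·τ³=-6885/1712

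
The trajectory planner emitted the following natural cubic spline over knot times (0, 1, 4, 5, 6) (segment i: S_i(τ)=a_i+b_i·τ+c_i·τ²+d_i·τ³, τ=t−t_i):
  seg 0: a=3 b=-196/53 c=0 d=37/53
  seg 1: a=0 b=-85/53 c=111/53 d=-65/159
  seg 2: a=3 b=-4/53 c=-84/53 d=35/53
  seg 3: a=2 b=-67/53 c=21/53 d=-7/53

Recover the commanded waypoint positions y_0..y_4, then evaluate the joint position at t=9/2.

y_0 = S_0(0) = a_0 = 3
y_1 = S_1(0) = a_1 = 0
y_2 = S_2(0) = a_2 = 3
y_3 = S_3(0) = a_3 = 2
y_4 = S_3(1) = 1
t_q=9/2 is in segment 2 (τ=1/2); S_2(τ)=1123/424

y_0=3 y_1=0 y_2=3 y_3=2 y_4=1
S(9/2) = 1123/424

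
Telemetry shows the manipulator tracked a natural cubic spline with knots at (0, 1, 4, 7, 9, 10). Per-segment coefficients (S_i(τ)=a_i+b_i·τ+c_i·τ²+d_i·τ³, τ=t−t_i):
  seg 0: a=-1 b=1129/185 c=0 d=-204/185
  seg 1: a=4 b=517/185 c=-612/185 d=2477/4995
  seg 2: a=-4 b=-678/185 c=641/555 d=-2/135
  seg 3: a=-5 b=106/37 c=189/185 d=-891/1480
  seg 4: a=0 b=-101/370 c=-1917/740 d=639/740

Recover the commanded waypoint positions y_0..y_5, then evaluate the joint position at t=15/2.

y_0=-1 y_1=4 y_2=-4 y_3=-5 y_4=0 y_5=-2
S(15/2) = -40107/11840

y_0 = S_0(0) = a_0 = -1
y_1 = S_1(0) = a_1 = 4
y_2 = S_2(0) = a_2 = -4
y_3 = S_3(0) = a_3 = -5
y_4 = S_4(0) = a_4 = 0
y_5 = S_4(1) = -2
t_q=15/2 is in segment 3 (τ=1/2); S_3(τ)=-40107/11840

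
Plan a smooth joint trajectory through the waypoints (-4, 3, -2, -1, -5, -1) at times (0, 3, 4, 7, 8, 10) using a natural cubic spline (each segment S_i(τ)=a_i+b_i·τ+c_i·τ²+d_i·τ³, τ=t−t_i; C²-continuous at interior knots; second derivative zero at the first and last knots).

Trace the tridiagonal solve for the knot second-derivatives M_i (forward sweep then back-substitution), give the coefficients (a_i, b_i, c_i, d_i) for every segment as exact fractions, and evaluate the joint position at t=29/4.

Δ: Δ0=7/3, Δ1=-5, Δ2=1/3, Δ3=-4, Δ4=2
row 1: diag=8, rhs=-44; c'=1/8, d'=-11/2
row 2: denom=8−1·1/8=63/8; d'=(32−1·-11/2)/(63/8)=100/21
row 3: denom=8−3·8/21=48/7; d'=(-26−3·100/21)/(48/7)=-47/8
row 4: denom=6−1·7/48=281/48; d'=(36−1·-47/8)/(281/48)=2010/281
back: M4=2010/281
back: M3=-47/8−7/48·2010/281=-1944/281
back: M2=100/21−8/21·-1944/281=6236/843
back: M1=-11/2−1/8·6236/843=-5416/843
M: M0=0, M1=-5416/843, M2=6236/843, M3=-1944/281, M4=2010/281, M5=0
seg 0: a=-4, c=M0/2=0, d=(M1−M0)/(6·3)=-2708/7587, b=Δ0−h0·(2M0+M1)/6=4675/843
seg 1: a=3, c=M1/2=-2708/843, d=(M2−M1)/(6·1)=1942/843, b=Δ1−h1·(2M1+M2)/6=-3449/843
seg 2: a=-2, c=M2/2=3118/843, d=(M3−M2)/(6·3)=-6034/7587, b=Δ2−h2·(2M2+M3)/6=-1013/281
seg 3: a=-1, c=M3/2=-972/281, d=(M4−M3)/(6·1)=659/281, b=Δ3−h3·(2M3+M4)/6=-811/281
seg 4: a=-5, c=M4/2=1005/281, d=(M5−M4)/(6·2)=-335/562, b=Δ4−h4·(2M4+M5)/6=-778/281
t_q=29/4 → seg 3, τ=1/4; S=-1+-811/281·τ+-972/281·τ²+659/281·τ³=-34189/17984

  seg 0: a=-4 b=4675/843 c=0 d=-2708/7587
  seg 1: a=3 b=-3449/843 c=-2708/843 d=1942/843
  seg 2: a=-2 b=-1013/281 c=3118/843 d=-6034/7587
  seg 3: a=-1 b=-811/281 c=-972/281 d=659/281
  seg 4: a=-5 b=-778/281 c=1005/281 d=-335/562
S(29/4) = -34189/17984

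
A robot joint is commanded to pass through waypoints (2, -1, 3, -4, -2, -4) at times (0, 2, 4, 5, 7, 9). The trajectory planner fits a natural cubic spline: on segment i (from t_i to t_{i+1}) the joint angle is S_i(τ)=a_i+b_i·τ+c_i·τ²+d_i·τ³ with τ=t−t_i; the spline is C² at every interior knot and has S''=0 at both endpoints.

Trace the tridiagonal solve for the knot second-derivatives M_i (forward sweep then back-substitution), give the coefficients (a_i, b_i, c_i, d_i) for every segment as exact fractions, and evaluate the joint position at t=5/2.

Δ: Δ0=-3/2, Δ1=2, Δ2=-7, Δ3=1, Δ4=-1
row 1: diag=8, rhs=21; c'=1/4, d'=21/8
row 2: denom=6−2·1/4=11/2; d'=(-54−2·21/8)/(11/2)=-237/22
row 3: denom=6−1·2/11=64/11; d'=(48−1·-237/22)/(64/11)=1293/128
row 4: denom=8−2·11/32=117/16; d'=(-12−2·1293/128)/(117/16)=-229/52
back: M4=-229/52
back: M3=1293/128−11/32·-229/52=151/13
back: M2=-237/22−2/11·151/13=-335/26
back: M1=21/8−1/4·-335/26=76/13
M: M0=0, M1=76/13, M2=-335/26, M3=151/13, M4=-229/52, M5=0
seg 0: a=2, c=M0/2=0, d=(M1−M0)/(6·2)=19/39, b=Δ0−h0·(2M0+M1)/6=-269/78
seg 1: a=-1, c=M1/2=38/13, d=(M2−M1)/(6·2)=-487/312, b=Δ1−h1·(2M1+M2)/6=187/78
seg 2: a=3, c=M2/2=-335/52, d=(M3−M2)/(6·1)=49/12, b=Δ2−h2·(2M2+M3)/6=-181/39
seg 3: a=-4, c=M3/2=151/26, d=(M4−M3)/(6·2)=-833/624, b=Δ3−h3·(2M3+M4)/6=-823/156
seg 4: a=-2, c=M4/2=-229/104, d=(M5−M4)/(6·2)=229/624, b=Δ4−h4·(2M4+M5)/6=151/78
t_q=5/2 → seg 1, τ=1/2; S=-1+187/78·τ+38/13·τ²+-487/312·τ³=47/64

  seg 0: a=2 b=-269/78 c=0 d=19/39
  seg 1: a=-1 b=187/78 c=38/13 d=-487/312
  seg 2: a=3 b=-181/39 c=-335/52 d=49/12
  seg 3: a=-4 b=-823/156 c=151/26 d=-833/624
  seg 4: a=-2 b=151/78 c=-229/104 d=229/624
S(5/2) = 47/64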